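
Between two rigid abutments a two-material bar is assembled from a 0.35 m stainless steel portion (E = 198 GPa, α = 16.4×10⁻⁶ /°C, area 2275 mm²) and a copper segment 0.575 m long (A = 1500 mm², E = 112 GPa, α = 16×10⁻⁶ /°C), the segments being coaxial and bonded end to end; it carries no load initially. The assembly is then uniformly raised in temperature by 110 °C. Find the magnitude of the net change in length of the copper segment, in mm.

With the walls removed the bar would change length by δ_free = Σ αᵢΔT Lᵢ = 16.4×10⁻⁶×110×350 + 16×10⁻⁶×110×575 = 1.643 mm.
The rigid supports impose zero overall length change; the single axial force P common to all segments must satisfy P Σ Lᵢ/(AᵢEᵢ) = δ_free.
Σ Lᵢ/(AᵢEᵢ) = 350/(2275×198×10³) + 575/(1500×112×10³) = 4.2×10⁻⁶ mm/N.
P = 1.643 / 4.2×10⁻⁶ = 391300 N = 391.3 kN, compressive.
For the copper segment, free thermal change = 16×10⁻⁶×110×575 = 1.012 mm and elastic change from P = 391300×575/(1500×112×10³) = 1.339 mm; these oppose, so the net change is 0.327 mm (segment shortens).

|ΔL| ≈ 0.327 mm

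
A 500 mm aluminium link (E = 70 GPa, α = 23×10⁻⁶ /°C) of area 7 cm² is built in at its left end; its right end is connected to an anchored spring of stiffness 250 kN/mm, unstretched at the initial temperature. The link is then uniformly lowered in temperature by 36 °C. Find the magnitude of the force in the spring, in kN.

Free thermal contraction: δ_free = αΔT L = 23×10⁻⁶ × 36 × 500 = 0.414 mm.
Let P be the tensile force in the spring. The link extends elastically by PL/(AE) and the spring stretches by P/k; together these equal δ_free.
P [ L/(AE) + 1/k ] = δ_free → P [ 500/(700×70×10³) + 1/(250×10³) ] = 0.414.
P = 0.414 / 1.42×10⁻⁵ = 29150 N.

P ≈ 29.1 kN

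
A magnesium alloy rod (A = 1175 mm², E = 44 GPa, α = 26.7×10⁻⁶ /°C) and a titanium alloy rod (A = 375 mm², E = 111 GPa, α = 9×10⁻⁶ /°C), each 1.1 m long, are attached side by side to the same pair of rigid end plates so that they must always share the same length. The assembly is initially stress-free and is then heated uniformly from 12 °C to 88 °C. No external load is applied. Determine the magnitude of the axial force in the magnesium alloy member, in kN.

P ≈ 31 kN (compressive in the magnesium alloy)

Both members must finish at the same length. With the larger α, the magnesium alloy tends to over-expand; the plates restrain it, putting the magnesium alloy in compression and the titanium alloy in tension. With no external load the two internal forces are equal and opposite, magnitude P.
Compatibility of the two members (thermal + elastic change equal): (α₁ − α₂)ΔT = P·[1/(A₁E₁) + 1/(A₂E₂)].
|α₁ − α₂|·ΔT = 17.7×10⁻⁶ × 76 = 0.001345.
1/(A₁E₁) + 1/(A₂E₂) = 1/(1175×44×10³) + 1/(375×111×10³) = 4.337×10⁻⁸ N⁻¹.
P = 0.001345 / 4.337×10⁻⁸ = 31020 N = 31.02 kN.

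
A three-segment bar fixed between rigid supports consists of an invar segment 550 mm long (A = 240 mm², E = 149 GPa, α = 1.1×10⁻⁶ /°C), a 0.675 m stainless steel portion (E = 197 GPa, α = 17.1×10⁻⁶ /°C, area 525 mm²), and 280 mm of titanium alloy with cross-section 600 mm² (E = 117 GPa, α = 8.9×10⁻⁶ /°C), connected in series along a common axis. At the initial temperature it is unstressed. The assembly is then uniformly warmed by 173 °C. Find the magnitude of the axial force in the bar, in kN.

P ≈ 97.8 kN (compressive)

If the supports were absent, the total length change would be Σ αᵢΔT Lᵢ = 1.1×10⁻⁶×173×550 + 17.1×10⁻⁶×173×675 + 8.9×10⁻⁶×173×280 = 2.533 mm.
The walls prevent any net length change, so an axial force P (same in every segment) develops. Compatibility: P · Σ Lᵢ/(AᵢEᵢ) = δ_free.
The series flexibility is Σ Lᵢ/(AᵢEᵢ) = 550/(240×149×10³) + 675/(525×197×10³) + 280/(600×117×10³) = 2.59×10⁻⁵ mm/N.
Hence P = δ_free / Σ(L/AE) = 2.533/2.59×10⁻⁵ = 97.8 kN (compressive).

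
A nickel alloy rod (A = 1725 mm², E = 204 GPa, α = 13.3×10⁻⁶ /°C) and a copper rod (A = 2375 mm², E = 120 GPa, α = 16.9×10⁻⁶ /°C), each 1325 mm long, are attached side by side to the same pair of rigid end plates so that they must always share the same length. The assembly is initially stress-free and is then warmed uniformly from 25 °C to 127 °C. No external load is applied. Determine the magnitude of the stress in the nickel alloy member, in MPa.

σ ≈ 33.5 MPa (tensile)

Both members must finish at the same length. With the larger α, the copper tends to over-expand; the plates restrain it, putting the copper in compression and the nickel alloy in tension. With no external load the two internal forces are equal and opposite, magnitude P.
Setting the final lengths equal and cancelling L: (α₁ − α₂)ΔT = P/(A₁E₁) + P/(A₂E₂).
|α₁ − α₂|·ΔT = 3.6×10⁻⁶ × 102 = 0.0003672.
1/(A₁E₁) + 1/(A₂E₂) = 1/(1725×204×10³) + 1/(2375×120×10³) = 6.35×10⁻⁹ N⁻¹.
P = 0.0003672 / 6.35×10⁻⁹ = 57820 N = 57.82 kN.
σ_{nickel alloy} = P/A₁ = 57820/1725 = 33.52 MPa, tensile.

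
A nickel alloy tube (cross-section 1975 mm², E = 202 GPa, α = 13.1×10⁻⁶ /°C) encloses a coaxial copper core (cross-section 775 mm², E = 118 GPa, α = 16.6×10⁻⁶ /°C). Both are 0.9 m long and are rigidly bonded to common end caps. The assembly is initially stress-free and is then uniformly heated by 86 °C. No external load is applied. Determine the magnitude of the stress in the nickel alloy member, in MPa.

σ ≈ 11.3 MPa (tensile)

Both members must finish at the same length. With the larger α, the copper tends to over-expand; the plates restrain it, putting the copper in compression and the nickel alloy in tension. With no external load the two internal forces are equal and opposite, magnitude P.
Equating the net (thermal + elastic) strains gives |α₁ − α₂|·ΔT = P·[1/(A₁E₁) + 1/(A₂E₂)].
|α₁ − α₂|·ΔT = 3.5×10⁻⁶ × 86 = 0.000301.
1/(A₁E₁) + 1/(A₂E₂) = 1/(1975×202×10³) + 1/(775×118×10³) = 1.344×10⁻⁸ N⁻¹.
So P = 0.000301 / 1.344×10⁻⁸ = 22.39 kN.
σ_{nickel alloy} = P/A₁ = 22390/1975 = 11.34 MPa, tensile.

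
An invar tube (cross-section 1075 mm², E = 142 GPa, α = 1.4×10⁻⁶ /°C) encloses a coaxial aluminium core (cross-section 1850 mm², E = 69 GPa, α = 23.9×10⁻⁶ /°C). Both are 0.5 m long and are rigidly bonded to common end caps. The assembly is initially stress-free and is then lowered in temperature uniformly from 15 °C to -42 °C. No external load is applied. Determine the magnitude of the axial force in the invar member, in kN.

P ≈ 89.2 kN (compressive in the invar)

Equilibrium of a rigid end plate with no external load gives equal and opposite internal forces ±P in the two members. Since α_{aluminium} > α_{invar}, cooling drives the aluminium into tension and the invar into compression.
Equating the net (thermal + elastic) strains gives |α₁ − α₂|·ΔT = P·[1/(A₁E₁) + 1/(A₂E₂)].
|α₁ − α₂|·ΔT = 22.5×10⁻⁶ × 57 = 0.001282.
1/(A₁E₁) + 1/(A₂E₂) = 1/(1075×142×10³) + 1/(1850×69×10³) = 1.438×10⁻⁸ N⁻¹.
P = 0.001282 / 1.438×10⁻⁸ = 89160 N = 89.16 kN.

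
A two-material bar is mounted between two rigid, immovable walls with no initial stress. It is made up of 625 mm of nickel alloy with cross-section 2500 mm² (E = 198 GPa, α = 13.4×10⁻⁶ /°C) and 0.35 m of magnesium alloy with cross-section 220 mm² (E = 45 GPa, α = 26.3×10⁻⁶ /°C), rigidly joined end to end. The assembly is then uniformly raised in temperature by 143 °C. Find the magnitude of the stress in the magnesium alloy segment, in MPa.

With the walls removed the bar would change length by δ_free = Σ αᵢΔT Lᵢ = 13.4×10⁻⁶×143×625 + 26.3×10⁻⁶×143×350 = 2.514 mm.
Since the ends are fixed, an axial force P builds up, equal in every segment, with P · Σ Lᵢ/(AᵢEᵢ) = δ_free.
The series flexibility is Σ Lᵢ/(AᵢEᵢ) = 625/(2500×198×10³) + 350/(220×45×10³) = 3.662×10⁻⁵ mm/N.
P = 2.514 / 3.662×10⁻⁵ = 68660 N = 68.66 kN, compressive.
σ_{magnesium alloy} = P / A = 68660 / 220 = 312.1 MPa.

σ ≈ 312 MPa (compressive)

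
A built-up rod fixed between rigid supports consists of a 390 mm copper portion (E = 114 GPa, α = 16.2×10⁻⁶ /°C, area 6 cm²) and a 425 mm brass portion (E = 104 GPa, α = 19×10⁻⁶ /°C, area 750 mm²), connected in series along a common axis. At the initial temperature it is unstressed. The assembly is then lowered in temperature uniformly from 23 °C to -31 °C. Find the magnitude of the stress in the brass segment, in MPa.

With the walls removed the bar would change length by δ_free = Σ αᵢΔT Lᵢ = 16.2×10⁻⁶×54×390 + 19×10⁻⁶×54×425 = 0.7772 mm.
The rigid supports impose zero overall length change; the single axial force P common to all segments must satisfy P Σ Lᵢ/(AᵢEᵢ) = δ_free.
Σ Lᵢ/(AᵢEᵢ) = 390/(600×114×10³) + 425/(750×104×10³) = 1.115×10⁻⁵ mm/N.
So P = 0.7772 / 1.115×10⁻⁵ = 69.7 kN, tensile.
σ_{brass} = P / A = 69700 / 750 = 92.94 MPa.

σ ≈ 92.9 MPa (tensile)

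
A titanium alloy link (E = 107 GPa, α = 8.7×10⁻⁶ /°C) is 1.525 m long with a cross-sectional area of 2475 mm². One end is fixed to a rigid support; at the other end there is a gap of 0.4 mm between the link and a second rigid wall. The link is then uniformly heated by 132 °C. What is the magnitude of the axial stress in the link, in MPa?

Unrestrained expansion: δ_free = αΔT L = 8.7×10⁻⁶ × 132 × 1525 = 1.751 mm.
This exceeds the 0.4 mm gap, so the wall pushes back. The portion of expansion that must be recovered elastically is δ_free − gap = 1.751 − 0.4 = 1.351 mm.
That suppressed elongation corresponds to σ = E·Δ/L = 107×10³ × 1.351/1525 = 94.81 MPa.

σ ≈ 94.8 MPa (compressive)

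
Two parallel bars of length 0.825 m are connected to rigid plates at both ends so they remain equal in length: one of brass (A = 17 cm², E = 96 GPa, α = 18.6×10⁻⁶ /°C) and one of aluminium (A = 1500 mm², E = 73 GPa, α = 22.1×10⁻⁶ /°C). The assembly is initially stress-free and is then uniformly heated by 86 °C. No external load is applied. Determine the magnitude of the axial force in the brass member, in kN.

Equilibrium of a rigid end plate with no external load gives equal and opposite internal forces ±P in the two members. Since α_{aluminium} > α_{brass}, heating drives the aluminium into compression and the brass into tension.
Compatibility of the two members (thermal + elastic change equal): (α₁ − α₂)ΔT = P·[1/(A₁E₁) + 1/(A₂E₂)].
|α₁ − α₂|·ΔT = 3.5×10⁻⁶ × 86 = 0.000301.
1/(A₁E₁) + 1/(A₂E₂) = 1/(1700×96×10³) + 1/(1500×73×10³) = 1.526×10⁻⁸ N⁻¹.
So P = 0.000301 / 1.526×10⁻⁸ = 19.72 kN.

P ≈ 19.7 kN (tensile in the brass)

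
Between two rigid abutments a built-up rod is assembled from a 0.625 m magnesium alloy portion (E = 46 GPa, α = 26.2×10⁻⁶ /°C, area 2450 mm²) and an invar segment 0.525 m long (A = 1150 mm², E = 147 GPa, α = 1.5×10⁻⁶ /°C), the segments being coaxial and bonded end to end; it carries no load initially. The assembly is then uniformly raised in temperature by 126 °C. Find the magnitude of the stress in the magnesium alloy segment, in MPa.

σ ≈ 102 MPa (compressive)

Free thermal expansion of the whole bar: Σ αᵢΔT Lᵢ = 26.2×10⁻⁶×126×625 + 1.5×10⁻⁶×126×525 = 2.162 mm.
The rigid supports impose zero overall length change; the single axial force P common to all segments must satisfy P Σ Lᵢ/(AᵢEᵢ) = δ_free.
The series flexibility is Σ Lᵢ/(AᵢEᵢ) = 625/(2450×46×10³) + 525/(1150×147×10³) = 8.651×10⁻⁶ mm/N.
So P = 2.162 / 8.651×10⁻⁶ = 250 kN, compressive.
σ_{magnesium alloy} = P / A = 250000 / 2450 = 102 MPa.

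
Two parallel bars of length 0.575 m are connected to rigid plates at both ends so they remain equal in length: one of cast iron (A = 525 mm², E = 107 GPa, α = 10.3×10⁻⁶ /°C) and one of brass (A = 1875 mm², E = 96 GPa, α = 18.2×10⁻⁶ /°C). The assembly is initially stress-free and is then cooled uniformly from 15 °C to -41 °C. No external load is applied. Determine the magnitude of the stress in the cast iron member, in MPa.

σ ≈ 36.1 MPa (compressive)

Both members must finish at the same length. With the larger α, the brass tends to over-contract; the plates restrain it, putting the brass in tension and the cast iron in compression. With no external load the two internal forces are equal and opposite, magnitude P.
Equating the net (thermal + elastic) strains gives |α₁ − α₂|·ΔT = P·[1/(A₁E₁) + 1/(A₂E₂)].
|α₁ − α₂|·ΔT = 7.9×10⁻⁶ × 56 = 0.0004424.
1/(A₁E₁) + 1/(A₂E₂) = 1/(525×107×10³) + 1/(1875×96×10³) = 2.336×10⁻⁸ N⁻¹.
P = 0.0004424 / 2.336×10⁻⁸ = 18940 N = 18.94 kN.
σ_{cast iron} = P/A₁ = 18940/525 = 36.08 MPa, compressive.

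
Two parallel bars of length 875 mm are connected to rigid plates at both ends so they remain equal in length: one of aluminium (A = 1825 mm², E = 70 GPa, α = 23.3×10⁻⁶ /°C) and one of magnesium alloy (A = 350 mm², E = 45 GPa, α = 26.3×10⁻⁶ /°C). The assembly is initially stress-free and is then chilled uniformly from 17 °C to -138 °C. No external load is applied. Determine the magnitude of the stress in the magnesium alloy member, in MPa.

σ ≈ 18.6 MPa (tensile)

Both members must finish at the same length. With the larger α, the magnesium alloy tends to over-contract; the plates restrain it, putting the magnesium alloy in tension and the aluminium in compression. With no external load the two internal forces are equal and opposite, magnitude P.
Compatibility of the two members (thermal + elastic change equal): (α₁ − α₂)ΔT = P·[1/(A₁E₁) + 1/(A₂E₂)].
|α₁ − α₂|·ΔT = 3×10⁻⁶ × 155 = 0.000465.
1/(A₁E₁) + 1/(A₂E₂) = 1/(1825×70×10³) + 1/(350×45×10³) = 7.132×10⁻⁸ N⁻¹.
So P = 0.000465 / 7.132×10⁻⁸ = 6.52 kN.
σ_{magnesium alloy} = P/A₂ = 6520/350 = 18.63 MPa, tensile.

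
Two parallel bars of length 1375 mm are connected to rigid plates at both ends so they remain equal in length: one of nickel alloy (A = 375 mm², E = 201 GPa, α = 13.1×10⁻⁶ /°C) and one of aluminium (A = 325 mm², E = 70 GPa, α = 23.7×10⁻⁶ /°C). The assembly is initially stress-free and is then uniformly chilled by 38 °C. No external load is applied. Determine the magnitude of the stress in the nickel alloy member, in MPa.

σ ≈ 18.8 MPa (compressive)

Equilibrium of a rigid end plate with no external load gives equal and opposite internal forces ±P in the two members. Since α_{aluminium} > α_{nickel alloy}, cooling drives the aluminium into tension and the nickel alloy into compression.
Compatibility of the two members (thermal + elastic change equal): (α₁ − α₂)ΔT = P·[1/(A₁E₁) + 1/(A₂E₂)].
|α₁ − α₂|·ΔT = 10.6×10⁻⁶ × 38 = 0.0004028.
1/(A₁E₁) + 1/(A₂E₂) = 1/(375×201×10³) + 1/(325×70×10³) = 5.722×10⁻⁸ N⁻¹.
So P = 0.0004028 / 5.722×10⁻⁸ = 7.039 kN.
σ_{nickel alloy} = P/A₁ = 7039/375 = 18.77 MPa, compressive.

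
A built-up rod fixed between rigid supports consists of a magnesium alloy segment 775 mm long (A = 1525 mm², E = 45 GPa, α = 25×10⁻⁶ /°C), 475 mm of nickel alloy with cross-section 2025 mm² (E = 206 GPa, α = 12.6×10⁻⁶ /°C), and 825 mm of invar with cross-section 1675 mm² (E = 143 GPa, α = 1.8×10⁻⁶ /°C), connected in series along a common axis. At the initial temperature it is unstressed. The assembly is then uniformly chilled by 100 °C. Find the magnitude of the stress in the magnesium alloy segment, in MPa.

σ ≈ 111 MPa (tensile)

Free thermal contraction of the whole bar: Σ αᵢΔT Lᵢ = 25×10⁻⁶×100×775 + 12.6×10⁻⁶×100×475 + 1.8×10⁻⁶×100×825 = 2.684 mm.
The rigid supports impose zero overall length change; the single axial force P common to all segments must satisfy P Σ Lᵢ/(AᵢEᵢ) = δ_free.
The series flexibility is Σ Lᵢ/(AᵢEᵢ) = 775/(1525×45×10³) + 475/(2025×206×10³) + 825/(1675×143×10³) = 1.588×10⁻⁵ mm/N.
So P = 2.684 / 1.588×10⁻⁵ = 169.1 kN, tensile.
σ_{magnesium alloy} = P / A = 169100 / 1525 = 110.9 MPa.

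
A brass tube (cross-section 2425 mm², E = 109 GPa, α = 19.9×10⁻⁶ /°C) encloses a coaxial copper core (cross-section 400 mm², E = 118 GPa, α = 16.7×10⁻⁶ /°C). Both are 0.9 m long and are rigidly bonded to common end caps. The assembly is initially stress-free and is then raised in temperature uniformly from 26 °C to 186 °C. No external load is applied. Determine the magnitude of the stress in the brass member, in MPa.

σ ≈ 8.46 MPa (compressive)

Both members must finish at the same length. With the larger α, the brass tends to over-expand; the plates restrain it, putting the brass in compression and the copper in tension. With no external load the two internal forces are equal and opposite, magnitude P.
Setting the final lengths equal and cancelling L: (α₁ − α₂)ΔT = P/(A₁E₁) + P/(A₂E₂).
|α₁ − α₂|·ΔT = 3.2×10⁻⁶ × 160 = 0.000512.
1/(A₁E₁) + 1/(A₂E₂) = 1/(2425×109×10³) + 1/(400×118×10³) = 2.497×10⁻⁸ N⁻¹.
So P = 0.000512 / 2.497×10⁻⁸ = 20.5 kN.
σ_{brass} = P/A₁ = 20500/2425 = 8.456 MPa, compressive.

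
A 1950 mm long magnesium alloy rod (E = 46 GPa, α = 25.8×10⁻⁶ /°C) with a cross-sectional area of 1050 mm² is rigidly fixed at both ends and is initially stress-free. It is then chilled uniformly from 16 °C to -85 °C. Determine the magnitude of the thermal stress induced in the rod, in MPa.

σ ≈ 120 MPa (tensile)

With length fixed, the mechanical strain must cancel the thermal strain αΔT = 25.8×10⁻⁶ × 101 = 2605.8×10⁻⁶.
Hence σ = E·αΔT = 46×10³ × 2605.8×10⁻⁶ = 119.9 MPa, tensile.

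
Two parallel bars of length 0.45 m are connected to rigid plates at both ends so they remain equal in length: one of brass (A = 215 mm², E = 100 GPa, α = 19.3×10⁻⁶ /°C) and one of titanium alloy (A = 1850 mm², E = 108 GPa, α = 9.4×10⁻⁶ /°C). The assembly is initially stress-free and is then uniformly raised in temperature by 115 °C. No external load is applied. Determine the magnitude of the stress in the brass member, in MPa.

Both members must finish at the same length. With the larger α, the brass tends to over-expand; the plates restrain it, putting the brass in compression and the titanium alloy in tension. With no external load the two internal forces are equal and opposite, magnitude P.
Equating the net (thermal + elastic) strains gives |α₁ − α₂|·ΔT = P·[1/(A₁E₁) + 1/(A₂E₂)].
|α₁ − α₂|·ΔT = 9.9×10⁻⁶ × 115 = 0.001138.
1/(A₁E₁) + 1/(A₂E₂) = 1/(215×100×10³) + 1/(1850×108×10³) = 5.152×10⁻⁸ N⁻¹.
P = 0.001138 / 5.152×10⁻⁸ = 22100 N = 22.1 kN.
σ_{brass} = P/A₁ = 22100/215 = 102.8 MPa, compressive.

σ ≈ 103 MPa (compressive)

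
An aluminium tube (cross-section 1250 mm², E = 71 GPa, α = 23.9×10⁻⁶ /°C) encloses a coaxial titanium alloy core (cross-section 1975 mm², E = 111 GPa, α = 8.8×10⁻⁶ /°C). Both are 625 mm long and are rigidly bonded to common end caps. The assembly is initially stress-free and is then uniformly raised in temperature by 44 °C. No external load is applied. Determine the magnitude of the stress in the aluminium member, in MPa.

Equilibrium of a rigid end plate with no external load gives equal and opposite internal forces ±P in the two members. Since α_{aluminium} > α_{titanium alloy}, heating drives the aluminium into compression and the titanium alloy into tension.
Setting the final lengths equal and cancelling L: (α₁ − α₂)ΔT = P/(A₁E₁) + P/(A₂E₂).
|α₁ − α₂|·ΔT = 15.1×10⁻⁶ × 44 = 0.0006644.
1/(A₁E₁) + 1/(A₂E₂) = 1/(1250×71×10³) + 1/(1975×111×10³) = 1.583×10⁻⁸ N⁻¹.
P = 0.0006644 / 1.583×10⁻⁸ = 41970 N = 41.97 kN.
σ_{aluminium} = P/A₁ = 41970/1250 = 33.58 MPa, compressive.

σ ≈ 33.6 MPa (compressive)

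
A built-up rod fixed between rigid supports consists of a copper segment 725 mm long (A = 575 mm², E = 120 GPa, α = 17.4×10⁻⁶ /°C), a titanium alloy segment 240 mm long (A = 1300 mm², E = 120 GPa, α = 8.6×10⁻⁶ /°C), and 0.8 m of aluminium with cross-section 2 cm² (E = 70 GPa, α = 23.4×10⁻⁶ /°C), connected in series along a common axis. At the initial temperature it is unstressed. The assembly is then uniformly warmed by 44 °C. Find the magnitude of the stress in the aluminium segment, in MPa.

σ ≈ 106 MPa (compressive)

Free thermal expansion of the whole bar: Σ αᵢΔT Lᵢ = 17.4×10⁻⁶×44×725 + 8.6×10⁻⁶×44×240 + 23.4×10⁻⁶×44×800 = 1.47 mm.
The walls prevent any net length change, so an axial force P (same in every segment) develops. Compatibility: P · Σ Lᵢ/(AᵢEᵢ) = δ_free.
The series flexibility is Σ Lᵢ/(AᵢEᵢ) = 725/(575×120×10³) + 240/(1300×120×10³) + 800/(200×70×10³) = 6.919×10⁻⁵ mm/N.
Hence P = δ_free / Σ(L/AE) = 1.47/6.919×10⁻⁵ = 21.24 kN (compressive).
σ_{aluminium} = P / A = 21240 / 200 = 106.2 MPa.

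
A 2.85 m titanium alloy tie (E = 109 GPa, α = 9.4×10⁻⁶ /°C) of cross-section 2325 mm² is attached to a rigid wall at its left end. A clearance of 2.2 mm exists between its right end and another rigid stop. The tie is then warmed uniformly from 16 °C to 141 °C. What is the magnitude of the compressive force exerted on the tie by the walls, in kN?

If the wall were absent the tie would grow by αΔT L = 9.4×10⁻⁶ × 125 × 2850 = 3.349 mm.
This exceeds the 2.2 mm gap, so the wall pushes back. The portion of expansion that must be recovered elastically is δ_free − gap = 3.349 − 2.2 = 1.149 mm.
That suppressed elongation corresponds to σ = E·Δ/L = 109×10³ × 1.149/2850 = 43.93 MPa.
P = σA = 43.93 × 2325 = 102.1 kN.

P ≈ 102 kN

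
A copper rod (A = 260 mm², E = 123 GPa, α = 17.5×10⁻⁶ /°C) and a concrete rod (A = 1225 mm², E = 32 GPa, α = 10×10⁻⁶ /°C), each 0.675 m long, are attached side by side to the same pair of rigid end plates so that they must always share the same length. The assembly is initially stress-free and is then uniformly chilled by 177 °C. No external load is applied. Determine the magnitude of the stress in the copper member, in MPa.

Both members must finish at the same length. With the larger α, the copper tends to over-contract; the plates restrain it, putting the copper in tension and the concrete in compression. With no external load the two internal forces are equal and opposite, magnitude P.
Compatibility of the two members (thermal + elastic change equal): (α₁ − α₂)ΔT = P·[1/(A₁E₁) + 1/(A₂E₂)].
|α₁ − α₂|·ΔT = 7.5×10⁻⁶ × 177 = 0.001327.
1/(A₁E₁) + 1/(A₂E₂) = 1/(260×123×10³) + 1/(1225×32×10³) = 5.678×10⁻⁸ N⁻¹.
P = 0.001327 / 5.678×10⁻⁸ = 23380 N = 23.38 kN.
σ_{copper} = P/A₁ = 23380/260 = 89.92 MPa, tensile.

σ ≈ 89.9 MPa (tensile)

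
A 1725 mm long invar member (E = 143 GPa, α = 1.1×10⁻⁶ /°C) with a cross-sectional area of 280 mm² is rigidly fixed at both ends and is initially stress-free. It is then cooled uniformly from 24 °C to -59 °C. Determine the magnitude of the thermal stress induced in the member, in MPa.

σ ≈ 13.1 MPa (tensile)

The supports are rigid, so the total axial strain is zero. The restrained thermal strain is ε = αΔT = 1.1×10⁻⁶ × 83 = 91.3×10⁻⁶.
Hence σ = E·αΔT = 143×10³ × 91.3×10⁻⁶ = 13.06 MPa, tensile.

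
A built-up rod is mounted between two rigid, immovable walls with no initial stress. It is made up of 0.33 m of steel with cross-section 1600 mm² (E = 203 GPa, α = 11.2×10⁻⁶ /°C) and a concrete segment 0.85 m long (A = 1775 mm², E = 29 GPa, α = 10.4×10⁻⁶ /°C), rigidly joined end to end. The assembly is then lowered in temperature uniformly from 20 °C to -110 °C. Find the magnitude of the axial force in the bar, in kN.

P ≈ 93 kN (tensile)

Free thermal contraction of the whole bar: Σ αᵢΔT Lᵢ = 11.2×10⁻⁶×130×330 + 10.4×10⁻⁶×130×850 = 1.63 mm.
Since the ends are fixed, an axial force P builds up, equal in every segment, with P · Σ Lᵢ/(AᵢEᵢ) = δ_free.
The series flexibility is Σ Lᵢ/(AᵢEᵢ) = 330/(1600×203×10³) + 850/(1775×29×10³) = 1.753×10⁻⁵ mm/N.
So P = 1.63 / 1.753×10⁻⁵ = 92.97 kN, tensile.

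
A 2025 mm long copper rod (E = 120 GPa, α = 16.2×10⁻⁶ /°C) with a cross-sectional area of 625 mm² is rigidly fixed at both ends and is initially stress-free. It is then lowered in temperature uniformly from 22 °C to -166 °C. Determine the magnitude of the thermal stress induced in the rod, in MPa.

σ ≈ 365 MPa (tensile)

The supports are rigid, so the total axial strain is zero. The restrained thermal strain is ε = αΔT = 16.2×10⁻⁶ × 188 = 3045.6×10⁻⁶.
The stress required to suppress this strain is σ = Eε = 120×10³ × 3045.6×10⁻⁶ = 365.5 MPa, tensile since the rod is trying to contract.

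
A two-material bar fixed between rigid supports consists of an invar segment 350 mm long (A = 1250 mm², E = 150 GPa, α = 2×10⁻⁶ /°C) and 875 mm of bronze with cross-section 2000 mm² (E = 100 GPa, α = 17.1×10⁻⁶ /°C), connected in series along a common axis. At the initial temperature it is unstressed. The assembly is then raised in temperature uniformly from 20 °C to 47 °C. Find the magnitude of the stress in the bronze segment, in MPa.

σ ≈ 33.9 MPa (compressive)

With the walls removed the bar would change length by δ_free = Σ αᵢΔT Lᵢ = 2×10⁻⁶×27×350 + 17.1×10⁻⁶×27×875 = 0.4229 mm.
Since the ends are fixed, an axial force P builds up, equal in every segment, with P · Σ Lᵢ/(AᵢEᵢ) = δ_free.
Σ Lᵢ/(AᵢEᵢ) = 350/(1250×150×10³) + 875/(2000×100×10³) = 6.242×10⁻⁶ mm/N.
Hence P = δ_free / Σ(L/AE) = 0.4229/6.242×10⁻⁶ = 67.75 kN (compressive).
σ_{bronze} = P / A = 67750 / 2000 = 33.88 MPa.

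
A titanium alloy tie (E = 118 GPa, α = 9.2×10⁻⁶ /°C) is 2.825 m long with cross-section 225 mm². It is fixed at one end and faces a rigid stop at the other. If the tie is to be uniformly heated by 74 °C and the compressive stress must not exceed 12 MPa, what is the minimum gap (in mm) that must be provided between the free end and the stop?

g ≈ 1.64 mm

With no wall the tie would lengthen by αΔT L = 9.2×10⁻⁶ × 74 × 2825 = 1.923 mm.
A stress of 12 MPa corresponds to the wall pushing the tie back by σL/E = 12×2825/(118×10³) = 0.2873 mm.
So the gap has to take up the difference, g_min = δ_free − σL/E = 1.923 − 0.2873 = 1.636 mm.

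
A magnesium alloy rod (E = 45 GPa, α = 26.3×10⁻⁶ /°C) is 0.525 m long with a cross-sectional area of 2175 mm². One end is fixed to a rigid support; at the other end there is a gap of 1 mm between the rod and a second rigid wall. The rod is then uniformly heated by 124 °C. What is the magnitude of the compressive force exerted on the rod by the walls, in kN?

P ≈ 133 kN

Unrestrained expansion: δ_free = αΔT L = 26.3×10⁻⁶ × 124 × 525 = 1.712 mm.
The gap closes (δ_free > 1 mm) and the wall then resists a further 1.712 − 1 = 0.7121 mm of expansion.
That suppressed elongation corresponds to σ = E·Δ/L = 45×10³ × 0.7121/525 = 61.04 MPa.
Force on the wall = σA = 61.04 × 2175 mm² = 132.8 kN.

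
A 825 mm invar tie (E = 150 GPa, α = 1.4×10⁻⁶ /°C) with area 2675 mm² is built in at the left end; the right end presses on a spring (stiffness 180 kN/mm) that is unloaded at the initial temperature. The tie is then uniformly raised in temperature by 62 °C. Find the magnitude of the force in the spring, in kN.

The unrestrained thermal change is αΔT L = 1.4×10⁻⁶ × 62 × 825 = 0.07161 mm.
With a force P in the spring, the elastic change of the tie is PL/(AE) and that of the spring is P/k; compatibility requires their sum to equal δ_free.
P [ L/(AE) + 1/k ] = δ_free → P [ 825/(2675×150×10³) + 1/(180×10³) ] = 0.07161.
P = 0.07161 / 7.612×10⁻⁶ = 9408 N.

P ≈ 9.41 kN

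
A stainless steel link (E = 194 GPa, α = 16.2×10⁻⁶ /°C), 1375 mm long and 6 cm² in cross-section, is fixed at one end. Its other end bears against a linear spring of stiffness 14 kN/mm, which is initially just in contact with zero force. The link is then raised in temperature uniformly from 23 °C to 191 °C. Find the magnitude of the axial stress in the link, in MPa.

σ ≈ 74.9 MPa (compressive)

The unrestrained thermal change is αΔT L = 16.2×10⁻⁶ × 168 × 1375 = 3.742 mm.
Let P be the compressive force at the spring. The link shortens elastically by PL/(AE) and the spring compresses by P/k; together these equal δ_free.
So P = δ_free / [L/(AE) + 1/k] = 3.742 / [ 1375/(600×194×10³) + 1/(14×10³) ].
P = 3.742 / 8.324×10⁻⁵ = 44960 N.
σ = P/A = 44960/600 = 74.93 MPa.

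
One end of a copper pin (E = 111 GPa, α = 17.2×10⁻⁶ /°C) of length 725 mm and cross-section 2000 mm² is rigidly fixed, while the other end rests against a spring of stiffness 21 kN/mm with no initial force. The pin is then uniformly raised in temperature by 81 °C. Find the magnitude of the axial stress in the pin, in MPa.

σ ≈ 9.93 MPa (compressive)

Free thermal expansion: δ_free = αΔT L = 17.2×10⁻⁶ × 81 × 725 = 1.01 mm.
With a force P in the spring, the elastic change of the pin is PL/(AE) and that of the spring is P/k; compatibility requires their sum to equal δ_free.
So P = δ_free / [L/(AE) + 1/k] = 1.01 / [ 725/(2000×111×10³) + 1/(21×10³) ].
P = 1.01 / 5.088×10⁻⁵ = 19850 N.
σ = P/A = 19850/2000 = 9.925 MPa.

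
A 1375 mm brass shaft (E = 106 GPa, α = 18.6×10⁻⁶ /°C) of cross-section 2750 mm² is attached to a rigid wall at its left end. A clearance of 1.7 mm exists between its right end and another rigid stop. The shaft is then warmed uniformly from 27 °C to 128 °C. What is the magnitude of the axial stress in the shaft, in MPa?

σ ≈ 68.1 MPa (compressive)

Unrestrained expansion: δ_free = αΔT L = 18.6×10⁻⁶ × 101 × 1375 = 2.583 mm.
This exceeds the 1.7 mm gap, so the wall pushes back. The portion of expansion that must be recovered elastically is δ_free − gap = 2.583 − 1.7 = 0.8831 mm.
That suppressed elongation corresponds to σ = E·Δ/L = 106×10³ × 0.8831/1375 = 68.08 MPa.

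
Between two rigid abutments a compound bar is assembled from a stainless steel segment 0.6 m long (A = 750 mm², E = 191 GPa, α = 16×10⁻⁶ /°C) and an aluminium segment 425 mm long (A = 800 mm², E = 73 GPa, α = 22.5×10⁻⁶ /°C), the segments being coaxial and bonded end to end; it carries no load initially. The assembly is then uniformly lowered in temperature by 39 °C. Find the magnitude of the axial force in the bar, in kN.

If the supports were absent, the total length change would be Σ αᵢΔT Lᵢ = 16×10⁻⁶×39×600 + 22.5×10⁻⁶×39×425 = 0.7473 mm.
Since the ends are fixed, an axial force P builds up, equal in every segment, with P · Σ Lᵢ/(AᵢEᵢ) = δ_free.
The series flexibility is Σ Lᵢ/(AᵢEᵢ) = 600/(750×191×10³) + 425/(800×73×10³) = 1.147×10⁻⁵ mm/N.
So P = 0.7473 / 1.147×10⁻⁵ = 65.18 kN, tensile.

P ≈ 65.2 kN (tensile)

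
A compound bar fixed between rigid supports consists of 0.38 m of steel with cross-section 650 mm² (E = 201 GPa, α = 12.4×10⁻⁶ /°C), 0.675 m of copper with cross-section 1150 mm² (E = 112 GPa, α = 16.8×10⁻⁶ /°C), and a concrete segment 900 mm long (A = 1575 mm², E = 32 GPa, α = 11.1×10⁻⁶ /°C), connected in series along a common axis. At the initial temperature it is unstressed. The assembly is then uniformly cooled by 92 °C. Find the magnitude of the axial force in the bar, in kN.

Free thermal contraction of the whole bar: Σ αᵢΔT Lᵢ = 12.4×10⁻⁶×92×380 + 16.8×10⁻⁶×92×675 + 11.1×10⁻⁶×92×900 = 2.396 mm.
Since the ends are fixed, an axial force P builds up, equal in every segment, with P · Σ Lᵢ/(AᵢEᵢ) = δ_free.
Σ Lᵢ/(AᵢEᵢ) = 380/(650×201×10³) + 675/(1150×112×10³) + 900/(1575×32×10³) = 2.601×10⁻⁵ mm/N.
So P = 2.396 / 2.601×10⁻⁵ = 92.13 kN, tensile.

P ≈ 92.1 kN (tensile)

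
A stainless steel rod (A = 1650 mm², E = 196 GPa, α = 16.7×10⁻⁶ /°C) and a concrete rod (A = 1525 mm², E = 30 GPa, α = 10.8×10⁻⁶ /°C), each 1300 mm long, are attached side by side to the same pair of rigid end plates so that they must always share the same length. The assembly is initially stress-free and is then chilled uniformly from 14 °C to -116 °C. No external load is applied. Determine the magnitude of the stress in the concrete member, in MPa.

σ ≈ 20.2 MPa (compressive)

Equilibrium of a rigid end plate with no external load gives equal and opposite internal forces ±P in the two members. Since α_{stainless steel} > α_{concrete}, cooling drives the stainless steel into tension and the concrete into compression.
Compatibility of the two members (thermal + elastic change equal): (α₁ − α₂)ΔT = P·[1/(A₁E₁) + 1/(A₂E₂)].
|α₁ − α₂|·ΔT = 5.9×10⁻⁶ × 130 = 0.000767.
1/(A₁E₁) + 1/(A₂E₂) = 1/(1650×196×10³) + 1/(1525×30×10³) = 2.495×10⁻⁸ N⁻¹.
So P = 0.000767 / 2.495×10⁻⁸ = 30.74 kN.
σ_{concrete} = P/A₂ = 30740/1525 = 20.16 MPa, compressive.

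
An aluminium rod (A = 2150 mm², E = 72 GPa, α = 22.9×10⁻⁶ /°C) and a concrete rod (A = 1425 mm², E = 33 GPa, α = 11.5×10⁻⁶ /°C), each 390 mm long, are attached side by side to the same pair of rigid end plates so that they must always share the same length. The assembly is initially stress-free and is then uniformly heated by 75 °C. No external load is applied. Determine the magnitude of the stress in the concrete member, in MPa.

Equilibrium of a rigid end plate with no external load gives equal and opposite internal forces ±P in the two members. Since α_{aluminium} > α_{concrete}, heating drives the aluminium into compression and the concrete into tension.
Compatibility of the two members (thermal + elastic change equal): (α₁ − α₂)ΔT = P·[1/(A₁E₁) + 1/(A₂E₂)].
|α₁ − α₂|·ΔT = 11.4×10⁻⁶ × 75 = 0.000855.
1/(A₁E₁) + 1/(A₂E₂) = 1/(2150×72×10³) + 1/(1425×33×10³) = 2.773×10⁻⁸ N⁻¹.
P = 0.000855 / 2.773×10⁻⁸ = 30840 N = 30.84 kN.
σ_{concrete} = P/A₂ = 30840/1425 = 21.64 MPa, tensile.

σ ≈ 21.6 MPa (tensile)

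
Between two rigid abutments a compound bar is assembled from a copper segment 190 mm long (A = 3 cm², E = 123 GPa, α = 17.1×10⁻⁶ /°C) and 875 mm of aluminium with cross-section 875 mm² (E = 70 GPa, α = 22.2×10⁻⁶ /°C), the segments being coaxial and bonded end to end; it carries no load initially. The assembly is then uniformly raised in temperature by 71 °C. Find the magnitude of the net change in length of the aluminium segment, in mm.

If the supports were absent, the total length change would be Σ αᵢΔT Lᵢ = 17.1×10⁻⁶×71×190 + 22.2×10⁻⁶×71×875 = 1.61 mm.
The rigid supports impose zero overall length change; the single axial force P common to all segments must satisfy P Σ Lᵢ/(AᵢEᵢ) = δ_free.
The series flexibility is Σ Lᵢ/(AᵢEᵢ) = 190/(300×123×10³) + 875/(875×70×10³) = 1.943×10⁻⁵ mm/N.
Hence P = δ_free / Σ(L/AE) = 1.61/1.943×10⁻⁵ = 82.83 kN (compressive).
For the aluminium segment, free thermal change = 22.2×10⁻⁶×71×875 = 1.379 mm and elastic change from P = 82830×875/(875×70×10³) = 1.183 mm; these oppose, so the net change is 0.196 mm (segment lengthens).

|ΔL| ≈ 0.196 mm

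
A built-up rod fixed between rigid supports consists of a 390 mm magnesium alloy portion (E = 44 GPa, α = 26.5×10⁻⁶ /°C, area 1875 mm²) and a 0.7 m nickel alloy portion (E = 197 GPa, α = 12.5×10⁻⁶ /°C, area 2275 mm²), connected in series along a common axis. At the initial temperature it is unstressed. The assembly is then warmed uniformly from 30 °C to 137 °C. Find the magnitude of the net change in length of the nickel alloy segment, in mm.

|ΔL| ≈ 0.429 mm

With the walls removed the bar would change length by δ_free = Σ αᵢΔT Lᵢ = 26.5×10⁻⁶×107×390 + 12.5×10⁻⁶×107×700 = 2.042 mm.
The walls prevent any net length change, so an axial force P (same in every segment) develops. Compatibility: P · Σ Lᵢ/(AᵢEᵢ) = δ_free.
The series flexibility is Σ Lᵢ/(AᵢEᵢ) = 390/(1875×44×10³) + 700/(2275×197×10³) = 6.289×10⁻⁶ mm/N.
Hence P = δ_free / Σ(L/AE) = 2.042/6.289×10⁻⁶ = 324.7 kN (compressive).
For the nickel alloy segment, free thermal change = 12.5×10⁻⁶×107×700 = 0.9362 mm and elastic change from P = 324700×700/(2275×197×10³) = 0.5071 mm; these oppose, so the net change is 0.429 mm (segment lengthens).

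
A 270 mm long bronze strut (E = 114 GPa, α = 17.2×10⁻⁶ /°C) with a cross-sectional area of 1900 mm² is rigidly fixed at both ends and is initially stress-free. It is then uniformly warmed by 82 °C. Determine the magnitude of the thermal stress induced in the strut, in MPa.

Because both ends are immovable the net strain is zero, and the suppressed thermal strain is αΔT = 17.2×10⁻⁶ × 82 = 1410.4×10⁻⁶.
Hence σ = E·αΔT = 114×10³ × 1410.4×10⁻⁶ = 160.8 MPa, compressive.

σ ≈ 161 MPa (compressive)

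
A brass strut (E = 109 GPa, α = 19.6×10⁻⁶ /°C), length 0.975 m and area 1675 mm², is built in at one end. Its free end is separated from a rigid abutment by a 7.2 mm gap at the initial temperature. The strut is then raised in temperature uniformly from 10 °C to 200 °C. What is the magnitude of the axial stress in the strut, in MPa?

σ ≈ 0 MPa

Unrestrained expansion: δ_free = αΔT L = 19.6×10⁻⁶ × 190 × 975 = 3.631 mm.
This is smaller than the 7.2 mm clearance, so the strut expands freely without reaching the stop — the stress is zero.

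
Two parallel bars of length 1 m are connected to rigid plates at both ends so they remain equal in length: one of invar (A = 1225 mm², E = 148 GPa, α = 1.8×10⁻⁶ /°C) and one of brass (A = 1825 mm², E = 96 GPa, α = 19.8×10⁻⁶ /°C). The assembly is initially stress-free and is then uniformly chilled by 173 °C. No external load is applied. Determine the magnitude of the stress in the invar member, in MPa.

Equilibrium of a rigid end plate with no external load gives equal and opposite internal forces ±P in the two members. Since α_{brass} > α_{invar}, cooling drives the brass into tension and the invar into compression.
Equating the net (thermal + elastic) strains gives |α₁ − α₂|·ΔT = P·[1/(A₁E₁) + 1/(A₂E₂)].
|α₁ − α₂|·ΔT = 18×10⁻⁶ × 173 = 0.003114.
1/(A₁E₁) + 1/(A₂E₂) = 1/(1225×148×10³) + 1/(1825×96×10³) = 1.122×10⁻⁸ N⁻¹.
So P = 0.003114 / 1.122×10⁻⁸ = 277.5 kN.
σ_{invar} = P/A₁ = 277500/1225 = 226.5 MPa, compressive.

σ ≈ 226 MPa (compressive)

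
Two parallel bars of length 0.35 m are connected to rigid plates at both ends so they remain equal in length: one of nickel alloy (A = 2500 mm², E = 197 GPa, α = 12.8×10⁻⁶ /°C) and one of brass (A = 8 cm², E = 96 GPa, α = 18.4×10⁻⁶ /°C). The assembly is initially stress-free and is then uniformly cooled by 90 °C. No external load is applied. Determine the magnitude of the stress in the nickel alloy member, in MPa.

Both members must finish at the same length. With the larger α, the brass tends to over-contract; the plates restrain it, putting the brass in tension and the nickel alloy in compression. With no external load the two internal forces are equal and opposite, magnitude P.
Equating the net (thermal + elastic) strains gives |α₁ − α₂|·ΔT = P·[1/(A₁E₁) + 1/(A₂E₂)].
|α₁ − α₂|·ΔT = 5.6×10⁻⁶ × 90 = 0.000504.
1/(A₁E₁) + 1/(A₂E₂) = 1/(2500×197×10³) + 1/(800×96×10³) = 1.505×10⁻⁸ N⁻¹.
So P = 0.000504 / 1.505×10⁻⁸ = 33.49 kN.
σ_{nickel alloy} = P/A₁ = 33490/2500 = 13.39 MPa, compressive.

σ ≈ 13.4 MPa (compressive)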